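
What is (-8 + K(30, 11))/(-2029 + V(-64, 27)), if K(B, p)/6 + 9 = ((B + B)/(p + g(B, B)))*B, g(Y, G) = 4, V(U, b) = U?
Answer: -94/299 ≈ -0.31438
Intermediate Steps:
K(B, p) = -54 + 12*B²/(4 + p) (K(B, p) = -54 + 6*(((B + B)/(p + 4))*B) = -54 + 6*(((2*B)/(4 + p))*B) = -54 + 6*((2*B/(4 + p))*B) = -54 + 6*(2*B²/(4 + p)) = -54 + 12*B²/(4 + p))
(-8 + K(30, 11))/(-2029 + V(-64, 27)) = (-8 + 6*(-36 - 9*11 + 2*30²)/(4 + 11))/(-2029 - 64) = (-8 + 6*(-36 - 99 + 2*900)/15)/(-2093) = (-8 + 6*(1/15)*(-36 - 99 + 1800))*(-1/2093) = (-8 + 6*(1/15)*1665)*(-1/2093) = (-8 + 666)*(-1/2093) = 658*(-1/2093) = -94/299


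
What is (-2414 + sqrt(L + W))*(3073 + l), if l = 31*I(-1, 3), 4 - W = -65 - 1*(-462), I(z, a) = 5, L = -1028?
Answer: -7792392 + 22596*I*sqrt(29) ≈ -7.7924e+6 + 1.2168e+5*I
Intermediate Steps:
W = -393 (W = 4 - (-65 - 1*(-462)) = 4 - (-65 + 462) = 4 - 1*397 = 4 - 397 = -393)
l = 155 (l = 31*5 = 155)
(-2414 + sqrt(L + W))*(3073 + l) = (-2414 + sqrt(-1028 - 393))*(3073 + 155) = (-2414 + sqrt(-1421))*3228 = (-2414 + 7*I*sqrt(29))*3228 = -7792392 + 22596*I*sqrt(29)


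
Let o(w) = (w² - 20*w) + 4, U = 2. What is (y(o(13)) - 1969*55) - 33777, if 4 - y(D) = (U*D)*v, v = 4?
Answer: -141372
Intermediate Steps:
o(w) = 4 + w² - 20*w
y(D) = 4 - 8*D (y(D) = 4 - 2*D*4 = 4 - 8*D)
(y(o(13)) - 1969*55) - 33777 = ((4 - 8*(4 + 13² - 20*13)) - 1969*55) - 33777 = ((4 - 8*(4 + 169 - 260)) - 108295) - 33777 = ((4 - 8*(-87)) - 108295) - 33777 = ((4 + 696) - 108295) - 33777 = (700 - 108295) - 33777 = -107595 - 33777 = -141372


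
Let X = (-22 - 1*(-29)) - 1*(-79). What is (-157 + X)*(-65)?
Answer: 4615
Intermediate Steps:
X = 86 (X = (-22 + 29) + 79 = 7 + 79 = 86)
(-157 + X)*(-65) = (-157 + 86)*(-65) = -71*(-65) = 4615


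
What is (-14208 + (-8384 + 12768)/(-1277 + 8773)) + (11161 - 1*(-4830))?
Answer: 1671219/937 ≈ 1783.6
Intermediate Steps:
(-14208 + (-8384 + 12768)/(-1277 + 8773)) + (11161 - 1*(-4830)) = (-14208 + 4384/7496) + (11161 + 4830) = (-14208 + 4384*(1/7496)) + 15991 = (-14208 + 548/937) + 15991 = -13312348/937 + 15991 = 1671219/937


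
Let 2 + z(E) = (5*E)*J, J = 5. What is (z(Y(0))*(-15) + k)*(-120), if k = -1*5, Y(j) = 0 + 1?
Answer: 42000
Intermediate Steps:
Y(j) = 1
k = -5
z(E) = -2 + 25*E (z(E) = -2 + (5*E)*5 = -2 + 25*E)
(z(Y(0))*(-15) + k)*(-120) = ((-2 + 25*1)*(-15) - 5)*(-120) = ((-2 + 25)*(-15) - 5)*(-120) = (23*(-15) - 5)*(-120) = (-345 - 5)*(-120) = -350*(-120) = 42000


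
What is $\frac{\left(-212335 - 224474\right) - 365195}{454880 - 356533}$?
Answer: $- \frac{802004}{98347} \approx -8.1548$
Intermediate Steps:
$\frac{\left(-212335 - 224474\right) - 365195}{454880 - 356533} = \frac{\left(-212335 - 224474\right) - 365195}{98347} = \left(-436809 - 365195\right) \frac{1}{98347} = \left(-802004\right) \frac{1}{98347} = - \frac{802004}{98347}$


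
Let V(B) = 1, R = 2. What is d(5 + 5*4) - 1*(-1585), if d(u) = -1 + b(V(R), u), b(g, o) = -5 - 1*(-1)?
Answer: 1580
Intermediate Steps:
b(g, o) = -4 (b(g, o) = -5 + 1 = -4)
d(u) = -5 (d(u) = -1 - 4 = -5)
d(5 + 5*4) - 1*(-1585) = -5 - 1*(-1585) = -5 + 1585 = 1580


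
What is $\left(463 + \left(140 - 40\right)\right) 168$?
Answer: $94584$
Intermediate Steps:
$\left(463 + \left(140 - 40\right)\right) 168 = \left(463 + 100\right) 168 = 563 \cdot 168 = 94584$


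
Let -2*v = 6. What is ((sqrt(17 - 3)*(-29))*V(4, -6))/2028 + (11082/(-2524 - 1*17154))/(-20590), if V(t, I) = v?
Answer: 5541/202585010 + 29*sqrt(14)/676 ≈ 0.16054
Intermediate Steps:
v = -3 (v = -1/2*6 = -3)
V(t, I) = -3
((sqrt(17 - 3)*(-29))*V(4, -6))/2028 + (11082/(-2524 - 1*17154))/(-20590) = ((sqrt(17 - 3)*(-29))*(-3))/2028 + (11082/(-2524 - 1*17154))/(-20590) = ((sqrt(14)*(-29))*(-3))*(1/2028) + (11082/(-2524 - 17154))*(-1/20590) = (-29*sqrt(14)*(-3))*(1/2028) + (11082/(-19678))*(-1/20590) = (87*sqrt(14))*(1/2028) + (11082*(-1/19678))*(-1/20590) = 29*sqrt(14)/676 - 5541/9839*(-1/20590) = 29*sqrt(14)/676 + 5541/202585010 = 5541/202585010 + 29*sqrt(14)/676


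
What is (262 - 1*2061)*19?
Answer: -34181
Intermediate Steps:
(262 - 1*2061)*19 = (262 - 2061)*19 = -1799*19 = -34181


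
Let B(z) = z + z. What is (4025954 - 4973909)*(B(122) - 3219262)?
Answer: 3051484208190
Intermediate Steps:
B(z) = 2*z
(4025954 - 4973909)*(B(122) - 3219262) = (4025954 - 4973909)*(2*122 - 3219262) = -947955*(244 - 3219262) = -947955*(-3219018) = 3051484208190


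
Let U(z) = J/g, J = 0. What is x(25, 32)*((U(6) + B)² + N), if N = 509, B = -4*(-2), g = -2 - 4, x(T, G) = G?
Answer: 18336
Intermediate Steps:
g = -6
U(z) = 0 (U(z) = 0/(-6) = 0*(-⅙) = 0)
B = 8
x(25, 32)*((U(6) + B)² + N) = 32*((0 + 8)² + 509) = 32*(8² + 509) = 32*(64 + 509) = 32*573 = 18336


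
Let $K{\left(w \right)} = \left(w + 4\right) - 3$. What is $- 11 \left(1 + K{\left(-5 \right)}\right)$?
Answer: $33$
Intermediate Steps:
$K{\left(w \right)} = 1 + w$ ($K{\left(w \right)} = \left(4 + w\right) - 3 = 1 + w$)
$- 11 \left(1 + K{\left(-5 \right)}\right) = - 11 \left(1 + \left(1 - 5\right)\right) = - 11 \left(1 - 4\right) = \left(-11\right) \left(-3\right) = 33$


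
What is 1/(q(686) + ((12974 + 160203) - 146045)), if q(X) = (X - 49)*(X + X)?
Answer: 1/901096 ≈ 1.1098e-6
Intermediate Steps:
q(X) = 2*X*(-49 + X) (q(X) = (-49 + X)*(2*X) = 2*X*(-49 + X))
1/(q(686) + ((12974 + 160203) - 146045)) = 1/(2*686*(-49 + 686) + ((12974 + 160203) - 146045)) = 1/(2*686*637 + (173177 - 146045)) = 1/(873964 + 27132) = 1/901096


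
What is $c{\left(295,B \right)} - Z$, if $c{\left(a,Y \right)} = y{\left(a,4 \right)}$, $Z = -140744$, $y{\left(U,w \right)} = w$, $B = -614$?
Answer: $140748$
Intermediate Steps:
$c{\left(a,Y \right)} = 4$
$c{\left(295,B \right)} - Z = 4 - -140744 = 4 + 140744 = 140748$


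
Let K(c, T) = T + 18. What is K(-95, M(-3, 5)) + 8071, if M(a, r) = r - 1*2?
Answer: 8092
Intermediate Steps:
M(a, r) = -2 + r (M(a, r) = r - 2 = -2 + r)
K(c, T) = 18 + T
K(-95, M(-3, 5)) + 8071 = (18 + (-2 + 5)) + 8071 = (18 + 3) + 8071 = 21 + 8071 = 8092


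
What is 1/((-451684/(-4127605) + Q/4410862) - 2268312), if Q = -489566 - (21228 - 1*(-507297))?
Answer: -18206296045510/41297562005544589567 ≈ -4.4086e-7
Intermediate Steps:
Q = -1018091 (Q = -489566 - (21228 + 507297) = -489566 - 1*528525 = -489566 - 528525 = -1018091)
1/((-451684/(-4127605) + Q/4410862) - 2268312) = 1/((-451684/(-4127605) - 1018091/4410862) - 2268312) = 1/((-451684*(-1/4127605) - 1018091*1/4410862) - 2268312) = 1/((451684/4127605 - 1018091/4410862) - 2268312) = 1/(-2209961710447/18206296045510 - 2268312) = 1/(-41297562005544589567/18206296045510) = -18206296045510/41297562005544589567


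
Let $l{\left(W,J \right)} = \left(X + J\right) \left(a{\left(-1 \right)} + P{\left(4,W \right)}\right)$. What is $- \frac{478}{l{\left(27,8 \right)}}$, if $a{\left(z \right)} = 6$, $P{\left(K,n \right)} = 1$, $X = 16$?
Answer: $- \frac{239}{84} \approx -2.8452$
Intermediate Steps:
$l{\left(W,J \right)} = 112 + 7 J$ ($l{\left(W,J \right)} = \left(16 + J\right) \left(6 + 1\right) = \left(16 + J\right) 7 = 112 + 7 J$)
$- \frac{478}{l{\left(27,8 \right)}} = - \frac{478}{112 + 7 \cdot 8} = - \frac{478}{112 + 56} = - \frac{478}{168} = \left(-478\right) \frac{1}{168} = - \frac{239}{84}$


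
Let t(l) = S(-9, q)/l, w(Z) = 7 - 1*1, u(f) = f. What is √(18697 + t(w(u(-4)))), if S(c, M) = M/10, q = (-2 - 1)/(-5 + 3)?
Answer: √7478810/20 ≈ 136.74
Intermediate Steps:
q = 3/2 (q = -3/(-2) = -3*(-½) = 3/2 ≈ 1.5000)
S(c, M) = M/10 (S(c, M) = M*(⅒) = M/10)
w(Z) = 6 (w(Z) = 7 - 1 = 6)
t(l) = 3/(20*l) (t(l) = ((⅒)*(3/2))/l = 3/(20*l))
√(18697 + t(w(u(-4)))) = √(18697 + (3/20)/6) = √(18697 + (3/20)*(⅙)) = √(18697 + 1/40) = √(747881/40) = √7478810/20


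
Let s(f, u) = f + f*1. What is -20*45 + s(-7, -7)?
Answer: -914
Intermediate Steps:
s(f, u) = 2*f (s(f, u) = f + f = 2*f)
-20*45 + s(-7, -7) = -20*45 + 2*(-7) = -900 - 14 = -914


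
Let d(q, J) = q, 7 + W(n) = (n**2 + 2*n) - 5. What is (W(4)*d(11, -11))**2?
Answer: 17424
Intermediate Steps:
W(n) = -12 + n**2 + 2*n (W(n) = -7 + ((n**2 + 2*n) - 5) = -7 + (-5 + n**2 + 2*n) = -12 + n**2 + 2*n)
(W(4)*d(11, -11))**2 = ((-12 + 4**2 + 2*4)*11)**2 = ((-12 + 16 + 8)*11)**2 = (12*11)**2 = 132**2 = 17424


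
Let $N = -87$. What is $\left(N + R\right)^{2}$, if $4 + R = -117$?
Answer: $43264$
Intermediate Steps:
$R = -121$ ($R = -4 - 117 = -121$)
$\left(N + R\right)^{2} = \left(-87 - 121\right)^{2} = \left(-208\right)^{2} = 43264$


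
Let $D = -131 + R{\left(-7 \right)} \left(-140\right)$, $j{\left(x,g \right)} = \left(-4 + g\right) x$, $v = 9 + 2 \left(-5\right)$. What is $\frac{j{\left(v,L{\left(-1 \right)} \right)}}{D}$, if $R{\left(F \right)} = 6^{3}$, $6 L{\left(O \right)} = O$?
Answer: $- \frac{25}{182226} \approx -0.00013719$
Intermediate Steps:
$L{\left(O \right)} = \frac{O}{6}$
$v = -1$ ($v = 9 - 10 = -1$)
$R{\left(F \right)} = 216$
$j{\left(x,g \right)} = x \left(-4 + g\right)$
$D = -30371$ ($D = -131 + 216 \left(-140\right) = -131 - 30240 = -30371$)
$\frac{j{\left(v,L{\left(-1 \right)} \right)}}{D} = \frac{\left(-1\right) \left(-4 + \frac{1}{6} \left(-1\right)\right)}{-30371} = - (-4 - \frac{1}{6}) \left(- \frac{1}{30371}\right) = \left(-1\right) \left(- \frac{25}{6}\right) \left(- \frac{1}{30371}\right) = \frac{25}{6} \left(- \frac{1}{30371}\right) = - \frac{25}{182226}$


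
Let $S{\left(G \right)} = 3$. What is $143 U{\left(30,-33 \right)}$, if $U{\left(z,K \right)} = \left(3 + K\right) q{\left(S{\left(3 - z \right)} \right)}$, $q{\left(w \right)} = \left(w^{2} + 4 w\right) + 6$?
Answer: $-115830$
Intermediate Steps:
$q{\left(w \right)} = 6 + w^{2} + 4 w$
$U{\left(z,K \right)} = 81 + 27 K$ ($U{\left(z,K \right)} = \left(3 + K\right) \left(6 + 3^{2} + 4 \cdot 3\right) = \left(3 + K\right) \left(6 + 9 + 12\right) = \left(3 + K\right) 27 = 81 + 27 K$)
$143 U{\left(30,-33 \right)} = 143 \left(81 + 27 \left(-33\right)\right) = 143 \left(81 - 891\right) = 143 \left(-810\right) = -115830$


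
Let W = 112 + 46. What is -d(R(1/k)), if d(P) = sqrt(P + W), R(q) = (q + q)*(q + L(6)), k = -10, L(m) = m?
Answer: -sqrt(15682)/10 ≈ -12.523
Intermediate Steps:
W = 158
R(q) = 2*q*(6 + q) (R(q) = (q + q)*(q + 6) = (2*q)*(6 + q) = 2*q*(6 + q))
d(P) = sqrt(158 + P) (d(P) = sqrt(P + 158) = sqrt(158 + P))
-d(R(1/k)) = -sqrt(158 + 2*(6 + 1/(-10))/(-10)) = -sqrt(158 + 2*(-1/10)*(6 - 1/10)) = -sqrt(158 + 2*(-1/10)*(59/10)) = -sqrt(158 - 59/50) = -sqrt(7841/50) = -sqrt(15682)/10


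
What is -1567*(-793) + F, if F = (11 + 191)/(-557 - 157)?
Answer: 443619166/357 ≈ 1.2426e+6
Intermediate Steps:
F = -101/357 (F = 202/(-714) = 202*(-1/714) = -101/357 ≈ -0.28291)
-1567*(-793) + F = -1567*(-793) - 101/357 = 1242631 - 101/357 = 443619166/357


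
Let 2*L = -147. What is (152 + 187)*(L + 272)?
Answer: 134583/2 ≈ 67292.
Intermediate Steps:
L = -147/2 (L = (½)*(-147) = -147/2 ≈ -73.500)
(152 + 187)*(L + 272) = (152 + 187)*(-147/2 + 272) = 339*(397/2) = 134583/2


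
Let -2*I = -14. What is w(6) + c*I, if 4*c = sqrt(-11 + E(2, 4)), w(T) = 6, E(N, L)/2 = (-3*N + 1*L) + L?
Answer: 6 + 7*I*sqrt(7)/4 ≈ 6.0 + 4.6301*I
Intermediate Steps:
I = 7 (I = -1/2*(-14) = 7)
E(N, L) = -6*N + 4*L (E(N, L) = 2*((-3*N + 1*L) + L) = 2*((-3*N + L) + L) = 2*((L - 3*N) + L) = 2*(-3*N + 2*L) = -6*N + 4*L)
c = I*sqrt(7)/4 (c = sqrt(-11 + (-6*2 + 4*4))/4 = sqrt(-11 + (-12 + 16))/4 = sqrt(-11 + 4)/4 = sqrt(-7)/4 = (I*sqrt(7))/4 = I*sqrt(7)/4 ≈ 0.66144*I)
w(6) + c*I = 6 + (I*sqrt(7)/4)*7 = 6 + 7*I*sqrt(7)/4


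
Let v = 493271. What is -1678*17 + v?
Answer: 464745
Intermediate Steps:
-1678*17 + v = -1678*17 + 493271 = -28526 + 493271 = 464745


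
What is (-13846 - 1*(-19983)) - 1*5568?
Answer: 569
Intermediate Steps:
(-13846 - 1*(-19983)) - 1*5568 = (-13846 + 19983) - 5568 = 6137 - 5568 = 569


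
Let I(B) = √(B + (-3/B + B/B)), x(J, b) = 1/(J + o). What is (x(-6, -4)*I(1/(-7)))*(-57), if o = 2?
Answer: 171*√119/28 ≈ 66.621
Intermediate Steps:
x(J, b) = 1/(2 + J) (x(J, b) = 1/(J + 2) = 1/(2 + J))
I(B) = √(1 + B - 3/B) (I(B) = √(B + (-3/B + 1)) = √(B + (1 - 3/B)) = √(1 + B - 3/B))
(x(-6, -4)*I(1/(-7)))*(-57) = (√(1 + 1/(-7) - 3/(1/(-7)))/(2 - 6))*(-57) = (√(1 + 1*(-⅐) - 3/(1*(-⅐)))/(-4))*(-57) = -√(1 - ⅐ - 3/(-⅐))/4*(-57) = -√(1 - ⅐ - 3*(-7))/4*(-57) = -√(1 - ⅐ + 21)/4*(-57) = -3*√119/28*(-57) = 171*√119/28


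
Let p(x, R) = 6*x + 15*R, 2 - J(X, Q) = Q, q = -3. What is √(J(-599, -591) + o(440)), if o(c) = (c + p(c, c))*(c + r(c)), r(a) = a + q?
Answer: 17*√29377 ≈ 2913.8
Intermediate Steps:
r(a) = -3 + a (r(a) = a - 3 = -3 + a)
J(X, Q) = 2 - Q
o(c) = 22*c*(-3 + 2*c) (o(c) = (c + (6*c + 15*c))*(c + (-3 + c)) = (c + 21*c)*(-3 + 2*c) = (22*c)*(-3 + 2*c) = 22*c*(-3 + 2*c))
√(J(-599, -591) + o(440)) = √((2 - 1*(-591)) + 22*440*(-3 + 2*440)) = √((2 + 591) + 22*440*(-3 + 880)) = √(593 + 22*440*877) = √(593 + 8489360) = √8489953 = 17*√29377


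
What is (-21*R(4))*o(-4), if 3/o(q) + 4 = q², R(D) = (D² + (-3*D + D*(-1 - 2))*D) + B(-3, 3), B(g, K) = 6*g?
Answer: 1029/2 ≈ 514.50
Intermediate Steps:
R(D) = -18 - 5*D² (R(D) = (D² + (-3*D + D*(-1 - 2))*D) + 6*(-3) = (D² + (-3*D + D*(-3))*D) - 18 = (D² + (-3*D - 3*D)*D) - 18 = (D² + (-6*D)*D) - 18 = (D² - 6*D²) - 18 = -5*D² - 18 = -18 - 5*D²)
o(q) = 3/(-4 + q²)
(-21*R(4))*o(-4) = (-21*(-18 - 5*4²))*(3/(-4 + (-4)²)) = (-21*(-18 - 5*16))*(3/(-4 + 16)) = (-21*(-18 - 80))*(3/12) = (-21*(-98))*(3*(1/12)) = 2058*(¼) = 1029/2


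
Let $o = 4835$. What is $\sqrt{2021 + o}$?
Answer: $2 \sqrt{1714} \approx 82.801$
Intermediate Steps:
$\sqrt{2021 + o} = \sqrt{2021 + 4835} = \sqrt{6856} = 2 \sqrt{1714}$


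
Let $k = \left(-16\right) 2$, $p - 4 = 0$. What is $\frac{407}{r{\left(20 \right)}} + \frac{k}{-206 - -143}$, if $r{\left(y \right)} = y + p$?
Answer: $\frac{8803}{504} \approx 17.466$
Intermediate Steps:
$p = 4$ ($p = 4 + 0 = 4$)
$k = -32$
$r{\left(y \right)} = 4 + y$ ($r{\left(y \right)} = y + 4 = 4 + y$)
$\frac{407}{r{\left(20 \right)}} + \frac{k}{-206 - -143} = \frac{407}{4 + 20} - \frac{32}{-206 - -143} = \frac{407}{24} - \frac{32}{-206 + 143} = 407 \cdot \frac{1}{24} - \frac{32}{-63} = \frac{407}{24} - - \frac{32}{63} = \frac{407}{24} + \frac{32}{63} = \frac{8803}{504}$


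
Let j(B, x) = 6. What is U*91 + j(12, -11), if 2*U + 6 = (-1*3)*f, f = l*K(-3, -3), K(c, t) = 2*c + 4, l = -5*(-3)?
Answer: 3828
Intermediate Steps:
l = 15
K(c, t) = 4 + 2*c
f = -30 (f = 15*(4 + 2*(-3)) = 15*(4 - 6) = 15*(-2) = -30)
U = 42 (U = -3 + (-1*3*(-30))/2 = -3 + (-3*(-30))/2 = -3 + (1/2)*90 = -3 + 45 = 42)
U*91 + j(12, -11) = 42*91 + 6 = 3822 + 6 = 3828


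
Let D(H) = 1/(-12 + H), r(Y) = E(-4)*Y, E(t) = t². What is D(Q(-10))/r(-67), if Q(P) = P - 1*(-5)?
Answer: 1/18224 ≈ 5.4873e-5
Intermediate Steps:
Q(P) = 5 + P (Q(P) = P + 5 = 5 + P)
r(Y) = 16*Y (r(Y) = (-4)²*Y = 16*Y)
D(Q(-10))/r(-67) = 1/((-12 + (5 - 10))*((16*(-67)))) = 1/(-12 - 5*(-1072)) = -1/1072/(-17) = -1/17*(-1/1072) = 1/18224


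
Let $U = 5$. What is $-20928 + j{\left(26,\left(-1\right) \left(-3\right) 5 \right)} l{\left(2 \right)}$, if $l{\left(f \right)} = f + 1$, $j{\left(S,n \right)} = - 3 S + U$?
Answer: $-21147$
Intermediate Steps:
$j{\left(S,n \right)} = 5 - 3 S$ ($j{\left(S,n \right)} = - 3 S + 5 = 5 - 3 S$)
$l{\left(f \right)} = 1 + f$
$-20928 + j{\left(26,\left(-1\right) \left(-3\right) 5 \right)} l{\left(2 \right)} = -20928 + \left(5 - 78\right) \left(1 + 2\right) = -20928 + \left(5 - 78\right) 3 = -20928 - 219 = -21147$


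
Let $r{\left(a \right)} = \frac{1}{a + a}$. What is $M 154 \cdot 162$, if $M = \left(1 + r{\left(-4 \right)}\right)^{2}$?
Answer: $\frac{305613}{16} \approx 19101.0$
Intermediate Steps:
$r{\left(a \right)} = \frac{1}{2 a}$
$M = \frac{49}{64}$ ($M = \left(1 + \frac{1}{2 \left(-4\right)}\right)^{2} = \left(1 + \frac{1}{2} \left(- \frac{1}{4}\right)\right)^{2} = \left(1 - \frac{1}{8}\right)^{2} = \left(\frac{7}{8}\right)^{2} = \frac{49}{64} \approx 0.76563$)
$M 154 \cdot 162 = \frac{49}{64} \cdot 154 \cdot 162 = \frac{3773}{32} \cdot 162 = \frac{305613}{16}$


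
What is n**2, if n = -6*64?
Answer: 147456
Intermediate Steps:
n = -384
n**2 = (-384)**2 = 147456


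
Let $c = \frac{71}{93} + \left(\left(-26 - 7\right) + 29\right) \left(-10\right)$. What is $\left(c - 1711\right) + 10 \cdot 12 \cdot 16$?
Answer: $\frac{23228}{93} \approx 249.76$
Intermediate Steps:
$c = \frac{3791}{93}$ ($c = 71 \cdot \frac{1}{93} + \left(-33 + 29\right) \left(-10\right) = \frac{71}{93} - -40 = \frac{71}{93} + 40 = \frac{3791}{93} \approx 40.763$)
$\left(c - 1711\right) + 10 \cdot 12 \cdot 16 = \left(\frac{3791}{93} - 1711\right) + 10 \cdot 12 \cdot 16 = - \frac{155332}{93} + 120 \cdot 16 = - \frac{155332}{93} + 1920 = \frac{23228}{93}$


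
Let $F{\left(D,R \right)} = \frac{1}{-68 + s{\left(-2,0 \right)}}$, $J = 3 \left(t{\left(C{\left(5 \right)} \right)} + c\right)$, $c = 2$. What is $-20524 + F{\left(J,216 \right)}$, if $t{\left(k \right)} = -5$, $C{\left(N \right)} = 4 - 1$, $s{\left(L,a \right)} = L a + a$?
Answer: $- \frac{1395633}{68} \approx -20524.0$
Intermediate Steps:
$s{\left(L,a \right)} = a + L a$
$C{\left(N \right)} = 3$ ($C{\left(N \right)} = 4 - 1 = 3$)
$J = -9$ ($J = 3 \left(-5 + 2\right) = 3 \left(-3\right) = -9$)
$F{\left(D,R \right)} = - \frac{1}{68}$ ($F{\left(D,R \right)} = \frac{1}{-68 + 0 \left(1 - 2\right)} = \frac{1}{-68 + 0 \left(-1\right)} = \frac{1}{-68 + 0} = \frac{1}{-68} = - \frac{1}{68}$)
$-20524 + F{\left(J,216 \right)} = -20524 - \frac{1}{68} = - \frac{1395633}{68}$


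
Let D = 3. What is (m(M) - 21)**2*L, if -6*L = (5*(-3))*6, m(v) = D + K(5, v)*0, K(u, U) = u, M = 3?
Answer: 4860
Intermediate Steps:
m(v) = 3 (m(v) = 3 + 5*0 = 3 + 0 = 3)
L = 15 (L = -5*(-3)*6/6 = -(-5)*6/2 = -1/6*(-90) = 15)
(m(M) - 21)**2*L = (3 - 21)**2*15 = (-18)**2*15 = 324*15 = 4860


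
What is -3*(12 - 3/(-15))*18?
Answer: -3294/5 ≈ -658.80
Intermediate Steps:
-3*(12 - 3/(-15))*18 = -3*(12 - 3*(-1)/15)*18 = -3*(12 - 1*(-⅕))*18 = -3*(12 + ⅕)*18 = -3*61/5*18 = -183/5*18 = -3294/5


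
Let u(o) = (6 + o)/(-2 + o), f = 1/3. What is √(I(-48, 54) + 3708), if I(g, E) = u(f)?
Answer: √92605/5 ≈ 60.862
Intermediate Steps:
f = ⅓ ≈ 0.33333
u(o) = (6 + o)/(-2 + o)
I(g, E) = -19/5 (I(g, E) = (6 + ⅓)/(-2 + ⅓) = (19/3)/(-5/3) = -⅗*19/3 = -19/5)
√(I(-48, 54) + 3708) = √(-19/5 + 3708) = √(18521/5) = √92605/5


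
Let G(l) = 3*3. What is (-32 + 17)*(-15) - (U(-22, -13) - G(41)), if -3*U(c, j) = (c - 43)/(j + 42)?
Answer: 20293/87 ≈ 233.25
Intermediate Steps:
G(l) = 9
U(c, j) = -(-43 + c)/(3*(42 + j)) (U(c, j) = -(c - 43)/(3*(j + 42)) = -(-43 + c)/(3*(42 + j)))
(-32 + 17)*(-15) - (U(-22, -13) - G(41)) = (-32 + 17)*(-15) - ((43 - 1*(-22))/(3*(42 - 13)) - 1*9) = -15*(-15) - ((⅓)*(43 + 22)/29 - 9) = 225 - ((⅓)*(1/29)*65 - 9) = 225 - (65/87 - 9) = 225 - 1*(-718/87) = 225 + 718/87 = 20293/87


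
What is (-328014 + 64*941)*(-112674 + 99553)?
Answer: 3513672590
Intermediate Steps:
(-328014 + 64*941)*(-112674 + 99553) = (-328014 + 60224)*(-13121) = -267790*(-13121) = 3513672590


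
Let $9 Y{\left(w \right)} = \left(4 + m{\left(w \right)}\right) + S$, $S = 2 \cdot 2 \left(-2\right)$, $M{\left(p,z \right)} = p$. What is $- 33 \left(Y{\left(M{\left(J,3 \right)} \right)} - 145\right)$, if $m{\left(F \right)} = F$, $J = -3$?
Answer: $\frac{14432}{3} \approx 4810.7$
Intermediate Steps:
$S = -8$ ($S = 4 \left(-2\right) = -8$)
$Y{\left(w \right)} = - \frac{4}{9} + \frac{w}{9}$ ($Y{\left(w \right)} = \frac{\left(4 + w\right) - 8}{9} = \frac{-4 + w}{9} = - \frac{4}{9} + \frac{w}{9}$)
$- 33 \left(Y{\left(M{\left(J,3 \right)} \right)} - 145\right) = - 33 \left(\left(- \frac{4}{9} + \frac{1}{9} \left(-3\right)\right) - 145\right) = - 33 \left(\left(- \frac{4}{9} - \frac{1}{3}\right) - 145\right) = - 33 \left(- \frac{7}{9} - 145\right) = \left(-33\right) \left(- \frac{1312}{9}\right) = \frac{14432}{3}$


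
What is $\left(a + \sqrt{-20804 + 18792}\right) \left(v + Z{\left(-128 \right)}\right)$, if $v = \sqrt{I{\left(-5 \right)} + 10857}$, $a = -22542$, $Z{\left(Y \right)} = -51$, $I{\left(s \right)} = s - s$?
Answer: $2 \left(51 - \sqrt{10857}\right) \left(11271 - i \sqrt{503}\right) \approx -1.1992 \cdot 10^{6} + 2386.2 i$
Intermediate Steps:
$I{\left(s \right)} = 0$
$v = \sqrt{10857}$ ($v = \sqrt{0 + 10857} = \sqrt{10857} \approx 104.2$)
$\left(a + \sqrt{-20804 + 18792}\right) \left(v + Z{\left(-128 \right)}\right) = \left(-22542 + \sqrt{-20804 + 18792}\right) \left(\sqrt{10857} - 51\right) = \left(-22542 + \sqrt{-2012}\right) \left(-51 + \sqrt{10857}\right) = \left(-22542 + 2 i \sqrt{503}\right) \left(-51 + \sqrt{10857}\right)$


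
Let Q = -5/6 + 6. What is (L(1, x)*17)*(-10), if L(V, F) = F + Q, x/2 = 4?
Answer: -6715/3 ≈ -2238.3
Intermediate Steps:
Q = 31/6 (Q = -5*1/6 + 6 = -5/6 + 6 = 31/6 ≈ 5.1667)
x = 8 (x = 2*4 = 8)
L(V, F) = 31/6 + F (L(V, F) = F + 31/6 = 31/6 + F)
(L(1, x)*17)*(-10) = ((31/6 + 8)*17)*(-10) = ((79/6)*17)*(-10) = (1343/6)*(-10) = -6715/3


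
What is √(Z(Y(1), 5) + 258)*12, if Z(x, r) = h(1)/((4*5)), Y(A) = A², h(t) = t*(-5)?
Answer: 6*√1031 ≈ 192.66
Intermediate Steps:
h(t) = -5*t
Z(x, r) = -¼ (Z(x, r) = (-5*1)/((4*5)) = -5/20 = -5*1/20 = -¼)
√(Z(Y(1), 5) + 258)*12 = √(-¼ + 258)*12 = √(1031/4)*12 = (√1031/2)*12 = 6*√1031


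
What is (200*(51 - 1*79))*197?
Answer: -1103200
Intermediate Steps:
(200*(51 - 1*79))*197 = (200*(51 - 79))*197 = (200*(-28))*197 = -5600*197 = -1103200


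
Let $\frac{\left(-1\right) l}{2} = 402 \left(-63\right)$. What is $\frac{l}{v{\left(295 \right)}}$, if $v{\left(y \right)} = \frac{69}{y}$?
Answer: $\frac{4980780}{23} \approx 2.1656 \cdot 10^{5}$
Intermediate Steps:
$l = 50652$ ($l = - 2 \cdot 402 \left(-63\right) = \left(-2\right) \left(-25326\right) = 50652$)
$\frac{l}{v{\left(295 \right)}} = \frac{50652}{69 \cdot \frac{1}{295}} = \frac{50652}{\frac{69}{295}} = 50652 \cdot \frac{295}{69} = \frac{4980780}{23}$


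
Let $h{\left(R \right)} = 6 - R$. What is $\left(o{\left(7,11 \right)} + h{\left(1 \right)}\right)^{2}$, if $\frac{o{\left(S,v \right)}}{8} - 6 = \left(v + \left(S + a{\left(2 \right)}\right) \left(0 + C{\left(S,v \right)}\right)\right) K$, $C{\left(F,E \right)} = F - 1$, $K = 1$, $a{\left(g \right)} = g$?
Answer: $328329$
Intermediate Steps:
$C{\left(F,E \right)} = -1 + F$ ($C{\left(F,E \right)} = F - 1 = -1 + F$)
$o{\left(S,v \right)} = 48 + 8 v + 8 \left(-1 + S\right) \left(2 + S\right)$ ($o{\left(S,v \right)} = 48 + 8 \left(v + \left(S + 2\right) \left(0 + \left(-1 + S\right)\right)\right) 1 = 48 + 8 \left(v + \left(2 + S\right) \left(-1 + S\right)\right) 1 = 48 + 8 \left(v + \left(-1 + S\right) \left(2 + S\right)\right) 1 = 48 + 8 \left(v + \left(-1 + S\right) \left(2 + S\right)\right) = 48 + \left(8 v + 8 \left(-1 + S\right) \left(2 + S\right)\right) = 48 + 8 v + 8 \left(-1 + S\right) \left(2 + S\right)$)
$\left(o{\left(7,11 \right)} + h{\left(1 \right)}\right)^{2} = \left(\left(32 + 8 \cdot 7 + 8 \cdot 11 + 8 \cdot 7^{2}\right) + \left(6 - 1\right)\right)^{2} = \left(\left(32 + 56 + 88 + 8 \cdot 49\right) + \left(6 - 1\right)\right)^{2} = \left(\left(32 + 56 + 88 + 392\right) + 5\right)^{2} = \left(568 + 5\right)^{2} = 573^{2} = 328329$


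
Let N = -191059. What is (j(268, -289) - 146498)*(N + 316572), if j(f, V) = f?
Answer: -18353765990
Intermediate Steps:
(j(268, -289) - 146498)*(N + 316572) = (268 - 146498)*(-191059 + 316572) = -146230*125513 = -18353765990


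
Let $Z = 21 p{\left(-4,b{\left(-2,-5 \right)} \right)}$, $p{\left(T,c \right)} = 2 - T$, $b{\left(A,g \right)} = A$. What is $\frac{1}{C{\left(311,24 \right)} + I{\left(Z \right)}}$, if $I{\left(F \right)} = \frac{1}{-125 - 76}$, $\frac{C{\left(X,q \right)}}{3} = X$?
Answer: $\frac{201}{187532} \approx 0.0010718$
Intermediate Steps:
$C{\left(X,q \right)} = 3 X$
$Z = 126$ ($Z = 21 \left(2 - -4\right) = 21 \left(2 + 4\right) = 21 \cdot 6 = 126$)
$I{\left(F \right)} = - \frac{1}{201}$ ($I{\left(F \right)} = \frac{1}{-201} = - \frac{1}{201}$)
$\frac{1}{C{\left(311,24 \right)} + I{\left(Z \right)}} = \frac{1}{3 \cdot 311 - \frac{1}{201}} = \frac{1}{933 - \frac{1}{201}} = \frac{1}{\frac{187532}{201}} = \frac{201}{187532}$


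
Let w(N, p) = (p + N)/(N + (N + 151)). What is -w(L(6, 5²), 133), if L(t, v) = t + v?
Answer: -164/213 ≈ -0.76995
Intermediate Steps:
w(N, p) = (N + p)/(151 + 2*N) (w(N, p) = (N + p)/(N + (151 + N)) = (N + p)/(151 + 2*N))
-w(L(6, 5²), 133) = -((6 + 5²) + 133)/(151 + 2*(6 + 5²)) = -((6 + 25) + 133)/(151 + 2*(6 + 25)) = -(31 + 133)/(151 + 2*31) = -164/(151 + 62) = -164/213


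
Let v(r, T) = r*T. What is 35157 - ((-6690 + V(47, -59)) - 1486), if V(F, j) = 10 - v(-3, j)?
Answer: 43500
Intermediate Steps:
v(r, T) = T*r
V(F, j) = 10 + 3*j (V(F, j) = 10 - j*(-3) = 10 - (-3)*j = 10 + 3*j)
35157 - ((-6690 + V(47, -59)) - 1486) = 35157 - ((-6690 + (10 + 3*(-59))) - 1486) = 35157 - ((-6690 + (10 - 177)) - 1486) = 35157 - ((-6690 - 167) - 1486) = 35157 - (-6857 - 1486) = 35157 - 1*(-8343) = 35157 + 8343 = 43500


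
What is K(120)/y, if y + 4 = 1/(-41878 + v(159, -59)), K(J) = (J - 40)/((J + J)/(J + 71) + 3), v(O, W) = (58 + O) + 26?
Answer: -636182800/135397833 ≈ -4.6986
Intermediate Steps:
v(O, W) = 84 + O
K(J) = (-40 + J)/(3 + 2*J/(71 + J)) (K(J) = (-40 + J)/((2*J)/(71 + J) + 3) = (-40 + J)/(2*J/(71 + J) + 3) = (-40 + J)/(3 + 2*J/(71 + J)))
y = -166541/41635 (y = -4 + 1/(-41878 + (84 + 159)) = -4 + 1/(-41878 + 243) = -4 + 1/(-41635) = -4 - 1/41635 = -166541/41635 ≈ -4.0000)
K(120)/y = ((-2840 + 120² + 31*120)/(213 + 5*120))/(-166541/41635) = ((-2840 + 14400 + 3720)/(213 + 600))*(-41635/166541) = (15280/813)*(-41635/166541) = -636182800/135397833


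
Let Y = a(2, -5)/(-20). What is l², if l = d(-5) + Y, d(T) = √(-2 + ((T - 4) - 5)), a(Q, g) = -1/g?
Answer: (1 - 400*I)²/10000 ≈ -16.0 - 0.08*I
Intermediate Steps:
Y = -1/100 (Y = -1/(-5)/(-20) = -1*(-⅕)*(-1/20) = (⅕)*(-1/20) = -1/100 ≈ -0.010000)
d(T) = √(-11 + T) (d(T) = √(-2 + ((-4 + T) - 5)) = √(-2 + (-9 + T)) = √(-11 + T))
l = -1/100 + 4*I (l = √(-11 - 5) - 1/100 = √(-16) - 1/100 = 4*I - 1/100 = -1/100 + 4*I ≈ -0.01 + 4.0*I)
l² = (-1/100 + 4*I)²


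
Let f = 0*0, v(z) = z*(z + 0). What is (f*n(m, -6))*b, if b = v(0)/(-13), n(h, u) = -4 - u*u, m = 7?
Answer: 0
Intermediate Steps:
v(z) = z² (v(z) = z*z = z²)
n(h, u) = -4 - u²
f = 0
b = 0 (b = 0²/(-13) = 0*(-1/13) = 0)
(f*n(m, -6))*b = (0*(-4 - 1*(-6)²))*0 = (0*(-4 - 1*36))*0 = (0*(-4 - 36))*0 = (0*(-40))*0 = 0*0 = 0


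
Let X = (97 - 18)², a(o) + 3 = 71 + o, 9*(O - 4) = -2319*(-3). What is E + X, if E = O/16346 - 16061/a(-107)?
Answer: 4241163463/637494 ≈ 6652.9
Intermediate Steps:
O = 777 (O = 4 + (-2319*(-3))/9 = 4 + (⅑)*6957 = 4 + 773 = 777)
a(o) = 68 + o (a(o) = -3 + (71 + o) = 68 + o)
X = 6241 (X = 79² = 6241)
E = 262563409/637494 (E = 777/16346 - 16061/(68 - 107) = 777*(1/16346) - 16061/(-39) = 777/16346 - 16061*(-1/39) = 777/16346 + 16061/39 = 262563409/637494 ≈ 411.87)
E + X = 262563409/637494 + 6241 = 4241163463/637494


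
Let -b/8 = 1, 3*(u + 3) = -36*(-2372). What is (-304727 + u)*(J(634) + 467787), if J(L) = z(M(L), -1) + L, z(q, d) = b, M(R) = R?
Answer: -129406585858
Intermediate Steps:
u = 28461 (u = -3 + (-36*(-2372))/3 = -3 + (⅓)*85392 = -3 + 28464 = 28461)
b = -8 (b = -8*1 = -8)
z(q, d) = -8
J(L) = -8 + L
(-304727 + u)*(J(634) + 467787) = (-304727 + 28461)*((-8 + 634) + 467787) = -276266*(626 + 467787) = -276266*468413 = -129406585858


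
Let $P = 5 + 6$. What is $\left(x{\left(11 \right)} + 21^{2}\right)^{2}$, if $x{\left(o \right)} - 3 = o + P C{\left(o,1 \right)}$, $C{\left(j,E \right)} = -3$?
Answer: $178084$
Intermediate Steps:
$P = 11$
$x{\left(o \right)} = -30 + o$ ($x{\left(o \right)} = 3 + \left(o + 11 \left(-3\right)\right) = 3 + \left(o - 33\right) = 3 + \left(-33 + o\right) = -30 + o$)
$\left(x{\left(11 \right)} + 21^{2}\right)^{2} = \left(\left(-30 + 11\right) + 21^{2}\right)^{2} = \left(-19 + 441\right)^{2} = 422^{2} = 178084$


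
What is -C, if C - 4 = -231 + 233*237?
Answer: -54994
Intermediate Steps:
C = 54994 (C = 4 + (-231 + 233*237) = 4 + (-231 + 55221) = 4 + 54990 = 54994)
-C = -1*54994 = -54994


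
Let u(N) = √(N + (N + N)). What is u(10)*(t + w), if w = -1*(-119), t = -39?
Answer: 80*√30 ≈ 438.18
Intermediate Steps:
w = 119
u(N) = √3*√N (u(N) = √(N + 2*N) = √(3*N) = √3*√N)
u(10)*(t + w) = (√3*√10)*(-39 + 119) = √30*80 = 80*√30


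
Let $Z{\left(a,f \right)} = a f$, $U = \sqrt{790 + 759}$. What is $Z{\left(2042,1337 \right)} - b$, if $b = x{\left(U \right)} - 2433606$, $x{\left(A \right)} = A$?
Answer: $5163760 - \sqrt{1549} \approx 5.1637 \cdot 10^{6}$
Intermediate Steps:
$U = \sqrt{1549} \approx 39.357$
$b = -2433606 + \sqrt{1549}$ ($b = \sqrt{1549} - 2433606 = -2433606 + \sqrt{1549} \approx -2.4336 \cdot 10^{6}$)
$Z{\left(2042,1337 \right)} - b = 2042 \cdot 1337 - \left(-2433606 + \sqrt{1549}\right) = 2730154 + \left(2433606 - \sqrt{1549}\right) = 5163760 - \sqrt{1549}$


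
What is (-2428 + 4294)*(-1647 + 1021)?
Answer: -1168116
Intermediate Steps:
(-2428 + 4294)*(-1647 + 1021) = 1866*(-626) = -1168116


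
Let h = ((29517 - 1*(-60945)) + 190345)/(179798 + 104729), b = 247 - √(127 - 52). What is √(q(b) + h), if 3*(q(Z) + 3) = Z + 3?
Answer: √(59249983285668 - 1214334205935*√3)/853581 ≈ 8.8563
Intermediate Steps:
b = 247 - 5*√3 (b = 247 - √75 = 247 - 5*√3 ≈ 238.34)
h = 280807/284527 (h = ((29517 + 60945) + 190345)/284527 = (90462 + 190345)*(1/284527) = 280807*(1/284527) = 280807/284527 ≈ 0.98693)
q(Z) = -2 + Z/3 (q(Z) = -3 + (Z + 3)/3 = -3 + (3 + Z)/3 = -3 + (1 + Z/3) = -2 + Z/3)
√(q(b) + h) = √((-2 + (247 - 5*√3)/3) + 280807/284527) = √((-2 + (247/3 - 5*√3/3)) + 280807/284527) = √((241/3 - 5*√3/3) + 280807/284527) = √(69413428/853581 - 5*√3/3)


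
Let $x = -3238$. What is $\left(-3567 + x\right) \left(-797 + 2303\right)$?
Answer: $-10248330$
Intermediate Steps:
$\left(-3567 + x\right) \left(-797 + 2303\right) = \left(-3567 - 3238\right) \left(-797 + 2303\right) = \left(-6805\right) 1506 = -10248330$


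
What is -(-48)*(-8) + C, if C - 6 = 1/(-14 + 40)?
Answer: -9827/26 ≈ -377.96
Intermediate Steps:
C = 157/26 (C = 6 + 1/(-14 + 40) = 6 + 1/26 = 157/26 ≈ 6.0385)
-(-48)*(-8) + C = -(-48)*(-8) + 157/26 = -48*8 + 157/26 = -384 + 157/26 = -9827/26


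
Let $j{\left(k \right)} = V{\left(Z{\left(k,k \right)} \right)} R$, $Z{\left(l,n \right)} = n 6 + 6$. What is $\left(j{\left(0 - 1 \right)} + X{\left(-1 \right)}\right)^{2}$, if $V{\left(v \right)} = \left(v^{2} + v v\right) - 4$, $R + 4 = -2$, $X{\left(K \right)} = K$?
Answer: $529$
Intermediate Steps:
$Z{\left(l,n \right)} = 6 + 6 n$ ($Z{\left(l,n \right)} = 6 n + 6 = 6 + 6 n$)
$R = -6$ ($R = -4 - 2 = -6$)
$V{\left(v \right)} = -4 + 2 v^{2}$ ($V{\left(v \right)} = \left(v^{2} + v^{2}\right) - 4 = 2 v^{2} - 4 = -4 + 2 v^{2}$)
$j{\left(k \right)} = 24 - 12 \left(6 + 6 k\right)^{2}$ ($j{\left(k \right)} = \left(-4 + 2 \left(6 + 6 k\right)^{2}\right) \left(-6\right) = 24 - 12 \left(6 + 6 k\right)^{2}$)
$\left(j{\left(0 - 1 \right)} + X{\left(-1 \right)}\right)^{2} = \left(\left(24 - 432 \left(1 + \left(0 - 1\right)\right)^{2}\right) - 1\right)^{2} = \left(\left(24 - 432 \left(1 - 1\right)^{2}\right) - 1\right)^{2} = \left(\left(24 - 432 \cdot 0^{2}\right) - 1\right)^{2} = \left(\left(24 - 0\right) - 1\right)^{2} = \left(\left(24 + 0\right) - 1\right)^{2} = \left(24 - 1\right)^{2} = 23^{2} = 529$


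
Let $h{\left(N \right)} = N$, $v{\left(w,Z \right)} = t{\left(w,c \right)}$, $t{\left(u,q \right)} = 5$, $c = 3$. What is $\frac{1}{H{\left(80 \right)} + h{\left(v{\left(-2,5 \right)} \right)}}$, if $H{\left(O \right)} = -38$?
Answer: $- \frac{1}{33} \approx -0.030303$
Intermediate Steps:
$v{\left(w,Z \right)} = 5$
$\frac{1}{H{\left(80 \right)} + h{\left(v{\left(-2,5 \right)} \right)}} = \frac{1}{-38 + 5} = \frac{1}{-33} = - \frac{1}{33}$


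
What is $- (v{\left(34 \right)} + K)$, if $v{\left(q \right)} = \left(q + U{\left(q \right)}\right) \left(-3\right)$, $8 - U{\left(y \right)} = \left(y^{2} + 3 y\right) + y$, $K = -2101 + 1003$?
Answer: $-2652$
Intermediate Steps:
$K = -1098$
$U{\left(y \right)} = 8 - y^{2} - 4 y$ ($U{\left(y \right)} = 8 - \left(\left(y^{2} + 3 y\right) + y\right) = 8 - \left(y^{2} + 4 y\right) = 8 - y^{2} - 4 y$)
$v{\left(q \right)} = -24 + 3 q^{2} + 9 q$ ($v{\left(q \right)} = \left(q - \left(-8 + q^{2} + 4 q\right)\right) \left(-3\right) = \left(8 - q^{2} - 3 q\right) \left(-3\right) = -24 + 3 q^{2} + 9 q$)
$- (v{\left(34 \right)} + K) = - (\left(-24 + 3 \cdot 34^{2} + 9 \cdot 34\right) - 1098) = - (\left(-24 + 3 \cdot 1156 + 306\right) - 1098) = - (\left(-24 + 3468 + 306\right) - 1098) = - (3750 - 1098) = \left(-1\right) 2652 = -2652$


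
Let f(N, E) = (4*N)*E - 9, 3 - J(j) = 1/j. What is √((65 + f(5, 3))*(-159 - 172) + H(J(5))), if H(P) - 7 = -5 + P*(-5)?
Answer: 2*I*√9602 ≈ 195.98*I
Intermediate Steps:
J(j) = 3 - 1/j
f(N, E) = -9 + 4*E*N (f(N, E) = 4*E*N - 9 = -9 + 4*E*N)
H(P) = 2 - 5*P (H(P) = 7 + (-5 + P*(-5)) = 7 + (-5 - 5*P) = 2 - 5*P)
√((65 + f(5, 3))*(-159 - 172) + H(J(5))) = √((65 + (-9 + 4*3*5))*(-159 - 172) + (2 - 5*(3 - 1/5))) = √((65 + (-9 + 60))*(-331) + (2 - 5*(3 - 1*⅕))) = √((65 + 51)*(-331) + (2 - 5*(3 - ⅕))) = √(116*(-331) + (2 - 5*14/5)) = √(-38396 + (2 - 14)) = √(-38396 - 12) = √(-38408) = 2*I*√9602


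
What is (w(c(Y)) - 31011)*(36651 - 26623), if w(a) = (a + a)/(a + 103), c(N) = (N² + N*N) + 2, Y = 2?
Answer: -35140348244/113 ≈ -3.1098e+8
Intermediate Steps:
c(N) = 2 + 2*N² (c(N) = (N² + N²) + 2 = 2*N² + 2 = 2 + 2*N²)
w(a) = 2*a/(103 + a) (w(a) = (2*a)/(103 + a) = 2*a/(103 + a))
(w(c(Y)) - 31011)*(36651 - 26623) = (2*(2 + 2*2²)/(103 + (2 + 2*2²)) - 31011)*(36651 - 26623) = (2*(2 + 2*4)/(103 + (2 + 2*4)) - 31011)*10028 = (2*(2 + 8)/(103 + (2 + 8)) - 31011)*10028 = (2*10/(103 + 10) - 31011)*10028 = (2*10/113 - 31011)*10028 = (2*10*(1/113) - 31011)*10028 = (20/113 - 31011)*10028 = -3504223/113*10028 = -35140348244/113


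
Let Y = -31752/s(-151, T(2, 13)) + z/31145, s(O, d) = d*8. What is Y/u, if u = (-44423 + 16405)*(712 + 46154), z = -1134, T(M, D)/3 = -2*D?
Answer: -13725117/354434058404920 ≈ -3.8724e-8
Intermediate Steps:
T(M, D) = -6*D (T(M, D) = 3*(-2*D) = -6*D)
s(O, d) = 8*d
u = -1313091588 (u = -28018*46866 = -1313091588)
Y = 41175351/809770 (Y = -31752/(8*(-6*13)) - 1134/31145 = -31752/(8*(-78)) - 1134*1/31145 = -31752/(-624) - 1134/31145 = -31752*(-1/624) - 1134/31145 = 1323/26 - 1134/31145 = 41175351/809770 ≈ 50.848)
Y/u = (41175351/809770)/(-1313091588) = (41175351/809770)*(-1/1313091588) = -13725117/354434058404920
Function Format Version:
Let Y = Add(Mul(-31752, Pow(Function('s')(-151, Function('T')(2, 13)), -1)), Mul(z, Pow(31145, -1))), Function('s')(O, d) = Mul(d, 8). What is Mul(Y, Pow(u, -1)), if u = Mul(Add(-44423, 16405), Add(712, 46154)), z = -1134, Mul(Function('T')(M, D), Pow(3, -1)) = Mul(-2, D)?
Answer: Rational(-13725117, 354434058404920) ≈ -3.8724e-8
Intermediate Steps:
Function('T')(M, D) = Mul(-6, D) (Function('T')(M, D) = Mul(3, Mul(-2, D)) = Mul(-6, D))
Function('s')(O, d) = Mul(8, d)
u = -1313091588 (u = Mul(-28018, 46866) = -1313091588)
Y = Rational(41175351, 809770) (Y = Add(Mul(-31752, Pow(Mul(8, Mul(-6, 13)), -1)), Mul(-1134, Pow(31145, -1))) = Add(Mul(-31752, Pow(Mul(8, -78), -1)), Mul(-1134, Rational(1, 31145))) = Add(Mul(-31752, Pow(-624, -1)), Rational(-1134, 31145)) = Add(Mul(-31752, Rational(-1, 624)), Rational(-1134, 31145)) = Add(Rational(1323, 26), Rational(-1134, 31145)) = Rational(41175351, 809770) ≈ 50.848)
Mul(Y, Pow(u, -1)) = Mul(Rational(41175351, 809770), Pow(-1313091588, -1)) = Mul(Rational(41175351, 809770), Rational(-1, 1313091588)) = Rational(-13725117, 354434058404920)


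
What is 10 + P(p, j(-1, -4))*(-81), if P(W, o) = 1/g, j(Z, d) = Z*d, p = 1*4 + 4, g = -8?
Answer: 161/8 ≈ 20.125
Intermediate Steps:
p = 8 (p = 4 + 4 = 8)
P(W, o) = -⅛ (P(W, o) = 1/(-8) = -⅛)
10 + P(p, j(-1, -4))*(-81) = 10 - ⅛*(-81) = 10 + 81/8 = 161/8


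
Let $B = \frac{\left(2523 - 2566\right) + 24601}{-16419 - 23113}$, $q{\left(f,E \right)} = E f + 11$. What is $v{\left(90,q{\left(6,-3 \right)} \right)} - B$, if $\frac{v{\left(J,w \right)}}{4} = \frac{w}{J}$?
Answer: $\frac{275831}{889470} \approx 0.31011$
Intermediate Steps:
$q{\left(f,E \right)} = 11 + E f$
$v{\left(J,w \right)} = \frac{4 w}{J}$ ($v{\left(J,w \right)} = 4 \frac{w}{J} = \frac{4 w}{J}$)
$B = - \frac{12279}{19766}$ ($B = \frac{\left(2523 - 2566\right) + 24601}{-39532} = \left(-43 + 24601\right) \left(- \frac{1}{39532}\right) = 24558 \left(- \frac{1}{39532}\right) = - \frac{12279}{19766} \approx -0.62122$)
$v{\left(90,q{\left(6,-3 \right)} \right)} - B = \frac{4 \left(11 - 18\right)}{90} - - \frac{12279}{19766} = 4 \left(11 - 18\right) \frac{1}{90} + \frac{12279}{19766} = 4 \left(-7\right) \frac{1}{90} + \frac{12279}{19766} = - \frac{14}{45} + \frac{12279}{19766} = \frac{275831}{889470}$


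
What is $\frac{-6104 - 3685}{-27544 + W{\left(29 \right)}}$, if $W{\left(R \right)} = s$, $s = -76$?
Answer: $\frac{9789}{27620} \approx 0.35442$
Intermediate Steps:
$W{\left(R \right)} = -76$
$\frac{-6104 - 3685}{-27544 + W{\left(29 \right)}} = \frac{-6104 - 3685}{-27544 - 76} = - \frac{9789}{-27620} = \left(-9789\right) \left(- \frac{1}{27620}\right) = \frac{9789}{27620}$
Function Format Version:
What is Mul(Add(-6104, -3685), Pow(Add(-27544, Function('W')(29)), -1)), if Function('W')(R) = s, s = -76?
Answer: Rational(9789, 27620) ≈ 0.35442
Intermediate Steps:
Function('W')(R) = -76
Mul(Add(-6104, -3685), Pow(Add(-27544, Function('W')(29)), -1)) = Mul(Add(-6104, -3685), Pow(Add(-27544, -76), -1)) = Mul(-9789, Pow(-27620, -1)) = Mul(-9789, Rational(-1, 27620)) = Rational(9789, 27620)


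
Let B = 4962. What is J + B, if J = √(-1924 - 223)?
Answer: 4962 + I*√2147 ≈ 4962.0 + 46.336*I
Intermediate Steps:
J = I*√2147 (J = √(-2147) = I*√2147 ≈ 46.336*I)
J + B = I*√2147 + 4962 = 4962 + I*√2147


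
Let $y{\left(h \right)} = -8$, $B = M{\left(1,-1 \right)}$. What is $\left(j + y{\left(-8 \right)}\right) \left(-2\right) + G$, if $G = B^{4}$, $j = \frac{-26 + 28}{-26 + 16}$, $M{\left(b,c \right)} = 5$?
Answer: $\frac{3207}{5} \approx 641.4$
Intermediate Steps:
$B = 5$
$j = - \frac{1}{5}$ ($j = \frac{2}{-10} = 2 \left(- \frac{1}{10}\right) = - \frac{1}{5} \approx -0.2$)
$G = 625$ ($G = 5^{4} = 625$)
$\left(j + y{\left(-8 \right)}\right) \left(-2\right) + G = \left(- \frac{1}{5} - 8\right) \left(-2\right) + 625 = \left(- \frac{41}{5}\right) \left(-2\right) + 625 = \frac{82}{5} + 625 = \frac{3207}{5}$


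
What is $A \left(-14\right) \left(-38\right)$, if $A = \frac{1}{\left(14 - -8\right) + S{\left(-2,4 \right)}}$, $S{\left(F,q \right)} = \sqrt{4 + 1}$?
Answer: $\frac{11704}{479} - \frac{532 \sqrt{5}}{479} \approx 21.951$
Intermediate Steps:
$S{\left(F,q \right)} = \sqrt{5}$
$A = \frac{1}{22 + \sqrt{5}}$ ($A = \frac{1}{\left(14 - -8\right) + \sqrt{5}} = \frac{1}{\left(14 + 8\right) + \sqrt{5}} = \frac{1}{22 + \sqrt{5}} \approx 0.041261$)
$A \left(-14\right) \left(-38\right) = \left(\frac{22}{479} - \frac{\sqrt{5}}{479}\right) \left(-14\right) \left(-38\right) = \left(- \frac{308}{479} + \frac{14 \sqrt{5}}{479}\right) \left(-38\right) = \frac{11704}{479} - \frac{532 \sqrt{5}}{479}$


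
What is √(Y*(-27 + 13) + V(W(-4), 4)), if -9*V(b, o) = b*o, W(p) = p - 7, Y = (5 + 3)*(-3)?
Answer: 2*√767/3 ≈ 18.463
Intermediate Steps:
Y = -24 (Y = 8*(-3) = -24)
W(p) = -7 + p
V(b, o) = -b*o/9
√(Y*(-27 + 13) + V(W(-4), 4)) = √(-24*(-27 + 13) - ⅑*(-7 - 4)*4) = √(-24*(-14) - ⅑*(-11)*4) = √(336 + 44/9) = √(3068/9) = 2*√767/3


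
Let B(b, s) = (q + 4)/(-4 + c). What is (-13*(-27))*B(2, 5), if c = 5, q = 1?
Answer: 1755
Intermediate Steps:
B(b, s) = 5 (B(b, s) = (1 + 4)/(-4 + 5) = 5/1 = 5*1 = 5)
(-13*(-27))*B(2, 5) = -13*(-27)*5 = 351*5 = 1755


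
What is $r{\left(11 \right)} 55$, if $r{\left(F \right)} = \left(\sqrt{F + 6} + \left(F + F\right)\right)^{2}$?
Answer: $27555 + 2420 \sqrt{17} \approx 37533.0$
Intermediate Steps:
$r{\left(F \right)} = \left(\sqrt{6 + F} + 2 F\right)^{2}$
$r{\left(11 \right)} 55 = \left(\sqrt{6 + 11} + 2 \cdot 11\right)^{2} \cdot 55 = \left(\sqrt{17} + 22\right)^{2} \cdot 55 = \left(22 + \sqrt{17}\right)^{2} \cdot 55 = 55 \left(22 + \sqrt{17}\right)^{2}$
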